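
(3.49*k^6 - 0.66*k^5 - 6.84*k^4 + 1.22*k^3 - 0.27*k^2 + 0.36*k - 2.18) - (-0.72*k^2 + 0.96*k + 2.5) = 3.49*k^6 - 0.66*k^5 - 6.84*k^4 + 1.22*k^3 + 0.45*k^2 - 0.6*k - 4.68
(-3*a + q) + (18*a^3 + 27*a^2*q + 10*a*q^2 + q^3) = 18*a^3 + 27*a^2*q + 10*a*q^2 - 3*a + q^3 + q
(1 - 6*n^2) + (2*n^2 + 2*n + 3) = -4*n^2 + 2*n + 4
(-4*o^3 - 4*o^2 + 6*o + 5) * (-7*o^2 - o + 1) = 28*o^5 + 32*o^4 - 42*o^3 - 45*o^2 + o + 5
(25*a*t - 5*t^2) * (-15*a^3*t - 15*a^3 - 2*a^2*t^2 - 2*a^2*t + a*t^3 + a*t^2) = -375*a^4*t^2 - 375*a^4*t + 25*a^3*t^3 + 25*a^3*t^2 + 35*a^2*t^4 + 35*a^2*t^3 - 5*a*t^5 - 5*a*t^4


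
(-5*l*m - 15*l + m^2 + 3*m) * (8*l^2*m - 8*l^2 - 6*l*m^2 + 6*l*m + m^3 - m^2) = -40*l^3*m^2 - 80*l^3*m + 120*l^3 + 38*l^2*m^3 + 76*l^2*m^2 - 114*l^2*m - 11*l*m^4 - 22*l*m^3 + 33*l*m^2 + m^5 + 2*m^4 - 3*m^3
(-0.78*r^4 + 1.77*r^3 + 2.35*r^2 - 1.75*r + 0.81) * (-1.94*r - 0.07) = 1.5132*r^5 - 3.3792*r^4 - 4.6829*r^3 + 3.2305*r^2 - 1.4489*r - 0.0567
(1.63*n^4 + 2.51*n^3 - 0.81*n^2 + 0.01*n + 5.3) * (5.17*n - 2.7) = 8.4271*n^5 + 8.5757*n^4 - 10.9647*n^3 + 2.2387*n^2 + 27.374*n - 14.31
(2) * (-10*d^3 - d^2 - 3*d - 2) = -20*d^3 - 2*d^2 - 6*d - 4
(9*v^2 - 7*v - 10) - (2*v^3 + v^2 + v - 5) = -2*v^3 + 8*v^2 - 8*v - 5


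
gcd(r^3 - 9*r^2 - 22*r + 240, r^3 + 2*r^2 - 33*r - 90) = r^2 - r - 30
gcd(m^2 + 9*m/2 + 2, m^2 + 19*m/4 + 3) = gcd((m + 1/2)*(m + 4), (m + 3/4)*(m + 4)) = m + 4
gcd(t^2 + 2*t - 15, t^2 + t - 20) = t + 5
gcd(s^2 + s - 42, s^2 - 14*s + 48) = s - 6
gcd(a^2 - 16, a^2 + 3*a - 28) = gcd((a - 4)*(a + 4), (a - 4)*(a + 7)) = a - 4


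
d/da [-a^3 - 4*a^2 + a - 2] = -3*a^2 - 8*a + 1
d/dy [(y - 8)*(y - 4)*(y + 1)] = 3*y^2 - 22*y + 20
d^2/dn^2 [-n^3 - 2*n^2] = -6*n - 4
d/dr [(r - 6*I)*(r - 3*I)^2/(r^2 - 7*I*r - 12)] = (r^2 - 8*I*r - 18)/(r^2 - 8*I*r - 16)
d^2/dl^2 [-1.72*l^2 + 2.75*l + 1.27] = -3.44000000000000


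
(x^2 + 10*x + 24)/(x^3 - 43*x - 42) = (x + 4)/(x^2 - 6*x - 7)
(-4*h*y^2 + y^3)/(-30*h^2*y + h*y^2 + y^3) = y*(-4*h + y)/(-30*h^2 + h*y + y^2)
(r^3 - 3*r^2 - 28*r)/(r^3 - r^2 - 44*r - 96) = r*(r - 7)/(r^2 - 5*r - 24)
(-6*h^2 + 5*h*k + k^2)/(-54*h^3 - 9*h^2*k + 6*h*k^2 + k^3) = (h - k)/(9*h^2 - k^2)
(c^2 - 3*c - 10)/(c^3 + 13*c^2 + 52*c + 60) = (c - 5)/(c^2 + 11*c + 30)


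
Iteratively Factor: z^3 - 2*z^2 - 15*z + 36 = (z + 4)*(z^2 - 6*z + 9) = (z - 3)*(z + 4)*(z - 3)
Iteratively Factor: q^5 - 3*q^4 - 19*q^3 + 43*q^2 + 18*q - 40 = (q - 1)*(q^4 - 2*q^3 - 21*q^2 + 22*q + 40) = (q - 1)*(q + 1)*(q^3 - 3*q^2 - 18*q + 40) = (q - 2)*(q - 1)*(q + 1)*(q^2 - q - 20) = (q - 5)*(q - 2)*(q - 1)*(q + 1)*(q + 4)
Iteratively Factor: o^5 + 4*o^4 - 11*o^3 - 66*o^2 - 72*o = (o)*(o^4 + 4*o^3 - 11*o^2 - 66*o - 72) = o*(o + 3)*(o^3 + o^2 - 14*o - 24) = o*(o + 2)*(o + 3)*(o^2 - o - 12) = o*(o + 2)*(o + 3)^2*(o - 4)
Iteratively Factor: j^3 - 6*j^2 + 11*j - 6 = (j - 3)*(j^2 - 3*j + 2) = (j - 3)*(j - 1)*(j - 2)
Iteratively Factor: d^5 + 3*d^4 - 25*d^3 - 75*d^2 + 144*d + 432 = (d - 4)*(d^4 + 7*d^3 + 3*d^2 - 63*d - 108) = (d - 4)*(d + 3)*(d^3 + 4*d^2 - 9*d - 36) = (d - 4)*(d + 3)^2*(d^2 + d - 12) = (d - 4)*(d + 3)^2*(d + 4)*(d - 3)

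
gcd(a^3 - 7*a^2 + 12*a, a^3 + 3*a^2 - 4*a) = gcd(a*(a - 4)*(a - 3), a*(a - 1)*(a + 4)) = a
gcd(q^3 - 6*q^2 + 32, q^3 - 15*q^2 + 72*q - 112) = q^2 - 8*q + 16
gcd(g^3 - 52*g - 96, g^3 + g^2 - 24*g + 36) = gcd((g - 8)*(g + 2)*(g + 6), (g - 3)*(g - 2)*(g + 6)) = g + 6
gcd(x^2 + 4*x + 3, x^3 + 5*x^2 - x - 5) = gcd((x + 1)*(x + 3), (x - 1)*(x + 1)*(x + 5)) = x + 1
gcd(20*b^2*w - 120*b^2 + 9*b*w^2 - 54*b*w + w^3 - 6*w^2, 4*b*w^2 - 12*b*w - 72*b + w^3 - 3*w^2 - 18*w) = 4*b*w - 24*b + w^2 - 6*w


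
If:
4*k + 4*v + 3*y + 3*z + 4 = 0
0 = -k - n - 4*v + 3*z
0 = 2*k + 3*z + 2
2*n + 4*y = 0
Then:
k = -3*z/2 - 1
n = 3*z/5 + 2/5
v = 39*z/40 + 3/20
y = -3*z/10 - 1/5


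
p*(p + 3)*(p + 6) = p^3 + 9*p^2 + 18*p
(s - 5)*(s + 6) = s^2 + s - 30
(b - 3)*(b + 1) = b^2 - 2*b - 3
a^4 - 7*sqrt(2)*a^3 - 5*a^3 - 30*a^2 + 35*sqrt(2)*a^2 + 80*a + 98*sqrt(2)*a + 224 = (a - 7)*(a + 2)*(a - 8*sqrt(2))*(a + sqrt(2))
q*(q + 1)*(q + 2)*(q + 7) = q^4 + 10*q^3 + 23*q^2 + 14*q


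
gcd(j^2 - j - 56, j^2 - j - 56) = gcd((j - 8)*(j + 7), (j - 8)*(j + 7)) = j^2 - j - 56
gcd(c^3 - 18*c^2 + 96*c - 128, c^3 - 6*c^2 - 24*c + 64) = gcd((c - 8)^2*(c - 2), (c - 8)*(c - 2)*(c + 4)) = c^2 - 10*c + 16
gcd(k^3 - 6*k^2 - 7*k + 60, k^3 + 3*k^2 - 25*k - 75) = k^2 - 2*k - 15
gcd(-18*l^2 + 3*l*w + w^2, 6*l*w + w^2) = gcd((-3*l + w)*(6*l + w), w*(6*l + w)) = 6*l + w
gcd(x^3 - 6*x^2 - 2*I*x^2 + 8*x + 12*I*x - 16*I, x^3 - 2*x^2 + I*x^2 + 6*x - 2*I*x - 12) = x^2 + x*(-2 - 2*I) + 4*I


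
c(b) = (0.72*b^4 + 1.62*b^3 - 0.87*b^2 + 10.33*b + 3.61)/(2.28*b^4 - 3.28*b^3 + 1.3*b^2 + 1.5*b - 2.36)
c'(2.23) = -2.31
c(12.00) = 0.42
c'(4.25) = -0.17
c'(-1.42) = -1.62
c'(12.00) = -0.01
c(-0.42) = 0.40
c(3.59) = 0.91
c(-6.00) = 0.13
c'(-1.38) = -1.84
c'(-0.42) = -5.11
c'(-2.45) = -0.27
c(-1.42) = -0.86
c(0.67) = -8.30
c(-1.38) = -0.93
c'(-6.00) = -0.03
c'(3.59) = -0.32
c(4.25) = 0.75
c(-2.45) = -0.19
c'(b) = (-9.12*b^3 + 9.84*b^2 - 2.6*b - 1.5)*(0.72*b^4 + 1.62*b^3 - 0.87*b^2 + 10.33*b + 3.61)/(2.28*b^4 - 3.28*b^3 + 1.3*b^2 + 1.5*b - 2.36)^2 + (2.88*b^3 + 4.86*b^2 - 1.74*b + 10.33)/(2.28*b^4 - 3.28*b^3 + 1.3*b^2 + 1.5*b - 2.36) = (-6.0552*b^6 + 5.8392*b^5 - 68.1648*b^4 + 32.9048*b^3 + 9.3188*b^2 - 5.2796*b - 29.7938)/(5.1984*b^8 - 14.9568*b^7 + 16.6864*b^6 - 1.688*b^5 - 18.9116*b^4 + 19.3816*b^3 - 3.886*b^2 - 7.08*b + 5.5696)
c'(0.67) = -19.42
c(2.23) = 2.12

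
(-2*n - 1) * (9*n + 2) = -18*n^2 - 13*n - 2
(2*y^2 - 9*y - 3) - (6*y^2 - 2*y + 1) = -4*y^2 - 7*y - 4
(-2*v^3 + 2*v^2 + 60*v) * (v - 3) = -2*v^4 + 8*v^3 + 54*v^2 - 180*v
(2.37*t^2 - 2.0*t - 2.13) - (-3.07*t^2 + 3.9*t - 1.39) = 5.44*t^2 - 5.9*t - 0.74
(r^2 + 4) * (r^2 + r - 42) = r^4 + r^3 - 38*r^2 + 4*r - 168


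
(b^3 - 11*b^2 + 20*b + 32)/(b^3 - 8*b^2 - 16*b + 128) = (b + 1)/(b + 4)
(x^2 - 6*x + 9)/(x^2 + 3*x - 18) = (x - 3)/(x + 6)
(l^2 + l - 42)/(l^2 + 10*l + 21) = (l - 6)/(l + 3)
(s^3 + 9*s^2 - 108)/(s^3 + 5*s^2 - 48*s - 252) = (s - 3)/(s - 7)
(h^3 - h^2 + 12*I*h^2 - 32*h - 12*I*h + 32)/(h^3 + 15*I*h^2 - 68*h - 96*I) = (h - 1)/(h + 3*I)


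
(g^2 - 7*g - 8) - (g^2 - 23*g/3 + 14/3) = 2*g/3 - 38/3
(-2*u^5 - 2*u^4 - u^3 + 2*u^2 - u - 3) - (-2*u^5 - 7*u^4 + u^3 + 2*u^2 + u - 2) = 5*u^4 - 2*u^3 - 2*u - 1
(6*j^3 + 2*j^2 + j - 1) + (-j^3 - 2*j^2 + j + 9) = 5*j^3 + 2*j + 8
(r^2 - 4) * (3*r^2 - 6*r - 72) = 3*r^4 - 6*r^3 - 84*r^2 + 24*r + 288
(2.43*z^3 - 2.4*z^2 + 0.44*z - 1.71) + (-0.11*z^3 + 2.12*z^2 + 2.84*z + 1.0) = 2.32*z^3 - 0.28*z^2 + 3.28*z - 0.71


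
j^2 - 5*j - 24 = (j - 8)*(j + 3)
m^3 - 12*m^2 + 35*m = m*(m - 7)*(m - 5)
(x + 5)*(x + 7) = x^2 + 12*x + 35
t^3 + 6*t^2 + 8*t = t*(t + 2)*(t + 4)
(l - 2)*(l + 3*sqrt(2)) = l^2 - 2*l + 3*sqrt(2)*l - 6*sqrt(2)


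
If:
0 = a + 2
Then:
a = -2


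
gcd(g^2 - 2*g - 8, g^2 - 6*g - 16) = g + 2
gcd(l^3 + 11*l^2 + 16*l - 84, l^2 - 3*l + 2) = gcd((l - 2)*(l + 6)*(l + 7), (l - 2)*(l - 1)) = l - 2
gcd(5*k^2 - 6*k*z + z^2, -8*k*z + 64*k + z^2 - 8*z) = 1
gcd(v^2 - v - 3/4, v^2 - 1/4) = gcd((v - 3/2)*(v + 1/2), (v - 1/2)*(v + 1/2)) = v + 1/2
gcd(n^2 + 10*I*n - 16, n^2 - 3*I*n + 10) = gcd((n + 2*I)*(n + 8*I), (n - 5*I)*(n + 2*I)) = n + 2*I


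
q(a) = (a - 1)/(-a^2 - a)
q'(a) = (a - 1)*(2*a + 1)/(-a^2 - a)^2 + 1/(-a^2 - a) = (a^2 - 2*a - 1)/(a^2*(a^2 + 2*a + 1))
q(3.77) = -0.15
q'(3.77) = 0.02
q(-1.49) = 3.41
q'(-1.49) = 7.88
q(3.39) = -0.16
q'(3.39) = 0.02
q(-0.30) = -6.19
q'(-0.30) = -7.03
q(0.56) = 0.50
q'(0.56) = -2.37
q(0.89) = 0.07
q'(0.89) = -0.70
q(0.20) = 3.33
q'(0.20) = -23.61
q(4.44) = -0.14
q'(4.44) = 0.02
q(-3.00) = 0.67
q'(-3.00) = 0.39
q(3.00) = -0.17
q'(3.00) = 0.01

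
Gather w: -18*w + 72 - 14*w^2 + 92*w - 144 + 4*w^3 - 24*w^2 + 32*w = 4*w^3 - 38*w^2 + 106*w - 72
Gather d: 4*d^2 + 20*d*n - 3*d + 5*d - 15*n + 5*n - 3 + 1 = 4*d^2 + d*(20*n + 2) - 10*n - 2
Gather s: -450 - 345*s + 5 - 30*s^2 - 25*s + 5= -30*s^2 - 370*s - 440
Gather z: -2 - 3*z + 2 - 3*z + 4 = 4 - 6*z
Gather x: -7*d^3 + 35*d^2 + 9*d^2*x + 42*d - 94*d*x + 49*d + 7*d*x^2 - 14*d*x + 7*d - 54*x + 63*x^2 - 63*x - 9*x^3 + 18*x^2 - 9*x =-7*d^3 + 35*d^2 + 98*d - 9*x^3 + x^2*(7*d + 81) + x*(9*d^2 - 108*d - 126)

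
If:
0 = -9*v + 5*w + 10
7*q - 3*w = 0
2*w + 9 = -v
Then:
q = -39/23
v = -25/23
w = -91/23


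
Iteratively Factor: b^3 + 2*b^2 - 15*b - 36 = (b + 3)*(b^2 - b - 12) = (b + 3)^2*(b - 4)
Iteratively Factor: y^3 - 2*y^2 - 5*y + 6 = (y + 2)*(y^2 - 4*y + 3) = (y - 1)*(y + 2)*(y - 3)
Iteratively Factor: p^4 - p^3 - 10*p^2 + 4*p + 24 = (p - 3)*(p^3 + 2*p^2 - 4*p - 8) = (p - 3)*(p + 2)*(p^2 - 4) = (p - 3)*(p + 2)^2*(p - 2)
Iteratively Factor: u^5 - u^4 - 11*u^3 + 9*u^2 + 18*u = (u)*(u^4 - u^3 - 11*u^2 + 9*u + 18) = u*(u + 1)*(u^3 - 2*u^2 - 9*u + 18) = u*(u - 2)*(u + 1)*(u^2 - 9) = u*(u - 2)*(u + 1)*(u + 3)*(u - 3)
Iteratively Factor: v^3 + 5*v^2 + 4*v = (v)*(v^2 + 5*v + 4) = v*(v + 4)*(v + 1)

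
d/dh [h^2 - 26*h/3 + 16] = 2*h - 26/3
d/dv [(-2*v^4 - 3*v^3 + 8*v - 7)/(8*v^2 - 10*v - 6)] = (-16*v^5 + 18*v^4 + 54*v^3 - 5*v^2 + 56*v - 59)/(2*(16*v^4 - 40*v^3 + v^2 + 30*v + 9))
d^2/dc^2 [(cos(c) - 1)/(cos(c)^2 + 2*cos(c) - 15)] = (6*(1 - cos(c)^2)^2 - cos(c)^5 - 82*cos(c)^3 + 40*cos(c)^2 - 117*cos(c) + 16)/(cos(c)^2 + 2*cos(c) - 15)^3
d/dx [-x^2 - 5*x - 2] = -2*x - 5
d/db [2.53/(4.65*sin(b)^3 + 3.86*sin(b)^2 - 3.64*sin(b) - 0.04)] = (-35.2935*sin(b)^2 - 19.5316*sin(b) + 9.2092)*cos(b)/(4.65*sin(b)^3 + 3.86*sin(b)^2 - 3.64*sin(b) - 0.04)^2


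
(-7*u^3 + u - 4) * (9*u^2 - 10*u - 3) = -63*u^5 + 70*u^4 + 30*u^3 - 46*u^2 + 37*u + 12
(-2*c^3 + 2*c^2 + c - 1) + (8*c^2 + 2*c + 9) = -2*c^3 + 10*c^2 + 3*c + 8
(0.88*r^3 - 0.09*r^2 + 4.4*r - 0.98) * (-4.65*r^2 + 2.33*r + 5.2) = -4.092*r^5 + 2.4689*r^4 - 16.0937*r^3 + 14.341*r^2 + 20.5966*r - 5.096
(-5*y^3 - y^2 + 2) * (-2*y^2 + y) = 10*y^5 - 3*y^4 - y^3 - 4*y^2 + 2*y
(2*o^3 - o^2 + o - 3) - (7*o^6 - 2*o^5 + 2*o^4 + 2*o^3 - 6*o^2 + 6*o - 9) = -7*o^6 + 2*o^5 - 2*o^4 + 5*o^2 - 5*o + 6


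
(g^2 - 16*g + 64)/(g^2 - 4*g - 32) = (g - 8)/(g + 4)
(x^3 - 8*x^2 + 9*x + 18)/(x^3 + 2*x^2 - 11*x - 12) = (x - 6)/(x + 4)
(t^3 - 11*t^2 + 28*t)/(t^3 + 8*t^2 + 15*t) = (t^2 - 11*t + 28)/(t^2 + 8*t + 15)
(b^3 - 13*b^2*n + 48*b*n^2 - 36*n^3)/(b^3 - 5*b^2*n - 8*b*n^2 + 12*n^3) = (b - 6*n)/(b + 2*n)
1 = 1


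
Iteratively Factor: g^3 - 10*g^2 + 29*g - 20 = (g - 4)*(g^2 - 6*g + 5) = (g - 5)*(g - 4)*(g - 1)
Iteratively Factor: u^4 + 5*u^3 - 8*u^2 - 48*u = (u - 3)*(u^3 + 8*u^2 + 16*u) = (u - 3)*(u + 4)*(u^2 + 4*u) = u*(u - 3)*(u + 4)*(u + 4)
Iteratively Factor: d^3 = (d)*(d^2) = d^2*(d)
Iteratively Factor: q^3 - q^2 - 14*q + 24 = (q + 4)*(q^2 - 5*q + 6) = (q - 3)*(q + 4)*(q - 2)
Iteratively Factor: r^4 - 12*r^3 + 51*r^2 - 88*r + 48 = (r - 4)*(r^3 - 8*r^2 + 19*r - 12) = (r - 4)*(r - 1)*(r^2 - 7*r + 12) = (r - 4)*(r - 3)*(r - 1)*(r - 4)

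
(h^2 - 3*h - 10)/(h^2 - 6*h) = (h^2 - 3*h - 10)/(h*(h - 6))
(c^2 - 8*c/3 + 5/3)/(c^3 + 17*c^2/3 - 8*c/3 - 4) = (3*c - 5)/(3*c^2 + 20*c + 12)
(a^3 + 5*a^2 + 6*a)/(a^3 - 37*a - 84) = a*(a + 2)/(a^2 - 3*a - 28)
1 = 1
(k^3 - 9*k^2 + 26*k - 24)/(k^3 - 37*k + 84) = (k - 2)/(k + 7)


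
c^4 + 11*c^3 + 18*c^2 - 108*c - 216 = (c - 3)*(c + 2)*(c + 6)^2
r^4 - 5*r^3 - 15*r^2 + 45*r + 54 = (r - 6)*(r - 3)*(r + 1)*(r + 3)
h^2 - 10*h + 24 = (h - 6)*(h - 4)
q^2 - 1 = (q - 1)*(q + 1)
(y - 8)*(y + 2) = y^2 - 6*y - 16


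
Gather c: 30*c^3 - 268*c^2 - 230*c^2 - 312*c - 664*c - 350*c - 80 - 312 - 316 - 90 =30*c^3 - 498*c^2 - 1326*c - 798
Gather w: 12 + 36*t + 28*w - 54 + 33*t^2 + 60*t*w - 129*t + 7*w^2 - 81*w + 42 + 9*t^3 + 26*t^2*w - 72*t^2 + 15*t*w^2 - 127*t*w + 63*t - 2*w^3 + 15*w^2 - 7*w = 9*t^3 - 39*t^2 - 30*t - 2*w^3 + w^2*(15*t + 22) + w*(26*t^2 - 67*t - 60)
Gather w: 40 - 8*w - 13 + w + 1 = 28 - 7*w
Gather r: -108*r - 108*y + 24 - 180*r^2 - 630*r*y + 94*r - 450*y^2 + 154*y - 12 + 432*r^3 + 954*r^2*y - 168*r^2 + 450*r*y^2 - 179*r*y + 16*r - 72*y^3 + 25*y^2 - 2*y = 432*r^3 + r^2*(954*y - 348) + r*(450*y^2 - 809*y + 2) - 72*y^3 - 425*y^2 + 44*y + 12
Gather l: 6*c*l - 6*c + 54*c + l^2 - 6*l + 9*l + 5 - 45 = 48*c + l^2 + l*(6*c + 3) - 40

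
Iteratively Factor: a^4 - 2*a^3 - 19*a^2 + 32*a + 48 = (a - 3)*(a^3 + a^2 - 16*a - 16) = (a - 3)*(a + 4)*(a^2 - 3*a - 4) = (a - 3)*(a + 1)*(a + 4)*(a - 4)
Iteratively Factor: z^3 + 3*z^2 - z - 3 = (z + 1)*(z^2 + 2*z - 3) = (z - 1)*(z + 1)*(z + 3)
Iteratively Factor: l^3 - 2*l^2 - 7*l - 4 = (l - 4)*(l^2 + 2*l + 1) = (l - 4)*(l + 1)*(l + 1)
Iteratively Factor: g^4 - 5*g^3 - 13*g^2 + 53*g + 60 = (g - 4)*(g^3 - g^2 - 17*g - 15) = (g - 4)*(g + 1)*(g^2 - 2*g - 15) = (g - 4)*(g + 1)*(g + 3)*(g - 5)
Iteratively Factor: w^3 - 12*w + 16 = (w - 2)*(w^2 + 2*w - 8) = (w - 2)^2*(w + 4)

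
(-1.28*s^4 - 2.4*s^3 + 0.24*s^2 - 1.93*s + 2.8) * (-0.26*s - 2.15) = 0.3328*s^5 + 3.376*s^4 + 5.0976*s^3 - 0.0142*s^2 + 3.4215*s - 6.02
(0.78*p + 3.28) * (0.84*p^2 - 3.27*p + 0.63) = 0.6552*p^3 + 0.2046*p^2 - 10.2342*p + 2.0664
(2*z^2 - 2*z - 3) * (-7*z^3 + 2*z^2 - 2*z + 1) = -14*z^5 + 18*z^4 + 13*z^3 + 4*z - 3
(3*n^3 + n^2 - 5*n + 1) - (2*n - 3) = 3*n^3 + n^2 - 7*n + 4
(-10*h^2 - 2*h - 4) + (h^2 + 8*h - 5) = -9*h^2 + 6*h - 9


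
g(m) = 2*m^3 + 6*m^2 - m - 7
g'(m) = 6*m^2 + 12*m - 1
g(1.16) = 3.04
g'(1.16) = 20.99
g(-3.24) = -8.80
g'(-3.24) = 23.11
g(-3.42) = -13.40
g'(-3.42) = 28.14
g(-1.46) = 1.03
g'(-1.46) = -5.73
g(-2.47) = 1.94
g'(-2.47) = 5.97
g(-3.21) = -8.12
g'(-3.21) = 22.30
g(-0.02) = -6.98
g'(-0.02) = -1.24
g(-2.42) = 2.21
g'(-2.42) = 5.10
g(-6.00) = -217.00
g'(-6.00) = 143.00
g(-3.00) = -4.00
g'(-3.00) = 17.00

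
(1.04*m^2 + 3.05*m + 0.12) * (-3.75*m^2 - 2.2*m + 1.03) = -3.9*m^4 - 13.7255*m^3 - 6.0888*m^2 + 2.8775*m + 0.1236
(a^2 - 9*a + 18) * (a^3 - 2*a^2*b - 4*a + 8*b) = a^5 - 2*a^4*b - 9*a^4 + 18*a^3*b + 14*a^3 - 28*a^2*b + 36*a^2 - 72*a*b - 72*a + 144*b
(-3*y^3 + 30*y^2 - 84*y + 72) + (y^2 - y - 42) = -3*y^3 + 31*y^2 - 85*y + 30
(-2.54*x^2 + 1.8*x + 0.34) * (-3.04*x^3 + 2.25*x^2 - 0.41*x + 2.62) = 7.7216*x^5 - 11.187*x^4 + 4.0578*x^3 - 6.6278*x^2 + 4.5766*x + 0.8908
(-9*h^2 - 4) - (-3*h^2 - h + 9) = -6*h^2 + h - 13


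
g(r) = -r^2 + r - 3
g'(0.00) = 1.00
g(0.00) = -3.00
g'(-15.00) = 31.00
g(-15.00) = -243.00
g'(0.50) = 0.00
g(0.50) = -2.75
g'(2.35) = -3.70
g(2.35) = -6.17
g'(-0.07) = 1.14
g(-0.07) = -3.07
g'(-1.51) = 4.02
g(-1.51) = -6.79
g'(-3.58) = 8.16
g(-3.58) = -19.40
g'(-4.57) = 10.14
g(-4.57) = -28.45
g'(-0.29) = 1.58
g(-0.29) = -3.37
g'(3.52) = -6.04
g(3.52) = -11.87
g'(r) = 1 - 2*r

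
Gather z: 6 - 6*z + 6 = 12 - 6*z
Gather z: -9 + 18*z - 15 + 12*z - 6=30*z - 30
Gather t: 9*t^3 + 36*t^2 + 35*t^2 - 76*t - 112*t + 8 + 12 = 9*t^3 + 71*t^2 - 188*t + 20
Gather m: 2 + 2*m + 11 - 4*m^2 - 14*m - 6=-4*m^2 - 12*m + 7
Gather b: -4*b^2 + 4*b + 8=-4*b^2 + 4*b + 8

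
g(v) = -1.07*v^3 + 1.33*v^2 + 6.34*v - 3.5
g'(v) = -3.21*v^2 + 2.66*v + 6.34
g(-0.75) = -7.06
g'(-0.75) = 2.54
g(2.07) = 5.83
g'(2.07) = -1.91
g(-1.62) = -5.73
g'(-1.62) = -6.39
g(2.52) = 3.80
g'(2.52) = -7.34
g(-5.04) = 135.32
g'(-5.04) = -88.61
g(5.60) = -114.20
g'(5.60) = -79.43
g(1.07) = 3.50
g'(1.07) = 5.51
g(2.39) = 4.64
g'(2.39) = -5.64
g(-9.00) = 827.20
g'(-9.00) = -277.61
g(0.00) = -3.50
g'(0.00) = 6.34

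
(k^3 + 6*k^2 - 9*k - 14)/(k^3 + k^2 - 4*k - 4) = (k + 7)/(k + 2)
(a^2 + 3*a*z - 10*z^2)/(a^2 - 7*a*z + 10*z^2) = (-a - 5*z)/(-a + 5*z)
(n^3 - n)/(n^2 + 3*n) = (n^2 - 1)/(n + 3)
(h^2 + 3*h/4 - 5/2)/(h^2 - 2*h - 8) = (h - 5/4)/(h - 4)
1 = 1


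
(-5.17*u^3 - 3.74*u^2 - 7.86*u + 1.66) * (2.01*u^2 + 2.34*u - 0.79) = -10.3917*u^5 - 19.6152*u^4 - 20.4659*u^3 - 12.1012*u^2 + 10.0938*u - 1.3114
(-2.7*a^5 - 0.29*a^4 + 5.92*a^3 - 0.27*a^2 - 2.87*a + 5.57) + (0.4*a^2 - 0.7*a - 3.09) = -2.7*a^5 - 0.29*a^4 + 5.92*a^3 + 0.13*a^2 - 3.57*a + 2.48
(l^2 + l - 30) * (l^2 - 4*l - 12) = l^4 - 3*l^3 - 46*l^2 + 108*l + 360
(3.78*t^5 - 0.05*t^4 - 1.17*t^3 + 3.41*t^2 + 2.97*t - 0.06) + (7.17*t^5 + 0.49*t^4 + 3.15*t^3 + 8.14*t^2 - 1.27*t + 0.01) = 10.95*t^5 + 0.44*t^4 + 1.98*t^3 + 11.55*t^2 + 1.7*t - 0.05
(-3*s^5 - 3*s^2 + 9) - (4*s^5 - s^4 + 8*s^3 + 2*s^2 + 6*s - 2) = -7*s^5 + s^4 - 8*s^3 - 5*s^2 - 6*s + 11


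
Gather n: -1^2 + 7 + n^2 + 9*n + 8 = n^2 + 9*n + 14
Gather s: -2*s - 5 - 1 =-2*s - 6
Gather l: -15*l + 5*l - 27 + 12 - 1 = -10*l - 16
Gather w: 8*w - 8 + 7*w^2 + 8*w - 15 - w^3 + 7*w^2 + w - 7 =-w^3 + 14*w^2 + 17*w - 30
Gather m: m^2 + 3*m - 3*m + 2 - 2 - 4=m^2 - 4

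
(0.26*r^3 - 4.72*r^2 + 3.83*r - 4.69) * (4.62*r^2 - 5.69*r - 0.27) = 1.2012*r^5 - 23.2858*r^4 + 44.4812*r^3 - 42.1861*r^2 + 25.652*r + 1.2663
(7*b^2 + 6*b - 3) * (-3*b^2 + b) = -21*b^4 - 11*b^3 + 15*b^2 - 3*b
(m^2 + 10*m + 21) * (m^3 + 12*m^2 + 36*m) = m^5 + 22*m^4 + 177*m^3 + 612*m^2 + 756*m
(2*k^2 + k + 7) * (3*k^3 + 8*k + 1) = 6*k^5 + 3*k^4 + 37*k^3 + 10*k^2 + 57*k + 7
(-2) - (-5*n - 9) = 5*n + 7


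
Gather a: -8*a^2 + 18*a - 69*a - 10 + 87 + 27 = -8*a^2 - 51*a + 104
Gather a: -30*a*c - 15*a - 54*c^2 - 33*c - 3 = a*(-30*c - 15) - 54*c^2 - 33*c - 3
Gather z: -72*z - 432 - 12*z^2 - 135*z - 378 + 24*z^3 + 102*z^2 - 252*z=24*z^3 + 90*z^2 - 459*z - 810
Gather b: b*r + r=b*r + r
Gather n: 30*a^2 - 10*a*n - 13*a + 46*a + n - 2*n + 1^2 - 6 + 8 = 30*a^2 + 33*a + n*(-10*a - 1) + 3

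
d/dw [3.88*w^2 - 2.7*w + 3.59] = 7.76*w - 2.7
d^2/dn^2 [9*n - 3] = 0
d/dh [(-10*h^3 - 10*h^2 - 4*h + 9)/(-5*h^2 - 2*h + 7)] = 10*(5*h^4 + 4*h^3 - 21*h^2 - 5*h - 1)/(25*h^4 + 20*h^3 - 66*h^2 - 28*h + 49)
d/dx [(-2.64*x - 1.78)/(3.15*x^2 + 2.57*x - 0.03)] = (8.316*x^2 + 11.214*x + 4.6538)/(9.9225*x^4 + 16.191*x^3 + 6.4159*x^2 - 0.1542*x + 0.0009)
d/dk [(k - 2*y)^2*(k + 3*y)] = (k - 2*y)*(3*k + 4*y)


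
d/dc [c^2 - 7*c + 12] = 2*c - 7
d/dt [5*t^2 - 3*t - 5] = 10*t - 3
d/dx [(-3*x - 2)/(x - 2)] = 8/(x - 2)^2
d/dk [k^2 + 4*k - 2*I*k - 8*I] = 2*k + 4 - 2*I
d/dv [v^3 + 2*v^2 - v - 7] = 3*v^2 + 4*v - 1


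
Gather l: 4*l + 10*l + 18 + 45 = 14*l + 63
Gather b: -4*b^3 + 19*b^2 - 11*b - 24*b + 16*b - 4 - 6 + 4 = -4*b^3 + 19*b^2 - 19*b - 6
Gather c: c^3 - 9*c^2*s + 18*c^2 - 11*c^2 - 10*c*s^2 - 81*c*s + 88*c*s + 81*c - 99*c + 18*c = c^3 + c^2*(7 - 9*s) + c*(-10*s^2 + 7*s)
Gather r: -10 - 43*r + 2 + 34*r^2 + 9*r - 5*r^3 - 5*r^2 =-5*r^3 + 29*r^2 - 34*r - 8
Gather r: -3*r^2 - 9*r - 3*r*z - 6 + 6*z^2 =-3*r^2 + r*(-3*z - 9) + 6*z^2 - 6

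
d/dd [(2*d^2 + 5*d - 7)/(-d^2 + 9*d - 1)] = (23*d^2 - 18*d + 58)/(d^4 - 18*d^3 + 83*d^2 - 18*d + 1)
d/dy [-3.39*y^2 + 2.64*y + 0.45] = 2.64 - 6.78*y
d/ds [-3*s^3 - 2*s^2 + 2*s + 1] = -9*s^2 - 4*s + 2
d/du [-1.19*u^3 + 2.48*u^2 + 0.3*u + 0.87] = -3.57*u^2 + 4.96*u + 0.3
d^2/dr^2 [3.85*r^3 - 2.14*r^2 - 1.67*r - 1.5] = 23.1*r - 4.28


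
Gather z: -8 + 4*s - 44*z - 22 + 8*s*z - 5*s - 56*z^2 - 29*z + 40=-s - 56*z^2 + z*(8*s - 73) + 10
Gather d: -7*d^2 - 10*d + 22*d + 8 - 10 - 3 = -7*d^2 + 12*d - 5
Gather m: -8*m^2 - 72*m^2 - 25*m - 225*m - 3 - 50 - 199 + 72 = -80*m^2 - 250*m - 180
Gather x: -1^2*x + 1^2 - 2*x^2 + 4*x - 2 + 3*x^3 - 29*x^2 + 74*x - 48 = 3*x^3 - 31*x^2 + 77*x - 49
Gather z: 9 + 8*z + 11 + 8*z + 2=16*z + 22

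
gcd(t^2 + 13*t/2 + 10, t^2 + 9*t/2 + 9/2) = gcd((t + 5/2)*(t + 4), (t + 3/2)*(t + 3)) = 1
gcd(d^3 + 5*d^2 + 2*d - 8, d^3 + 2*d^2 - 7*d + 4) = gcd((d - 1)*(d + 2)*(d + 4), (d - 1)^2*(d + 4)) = d^2 + 3*d - 4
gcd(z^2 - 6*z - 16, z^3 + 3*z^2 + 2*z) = z + 2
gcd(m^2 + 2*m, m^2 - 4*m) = m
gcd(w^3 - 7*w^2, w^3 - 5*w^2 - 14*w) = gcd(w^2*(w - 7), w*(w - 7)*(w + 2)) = w^2 - 7*w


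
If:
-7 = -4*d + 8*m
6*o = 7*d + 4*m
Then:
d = 2*o/3 + 7/18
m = o/3 - 49/72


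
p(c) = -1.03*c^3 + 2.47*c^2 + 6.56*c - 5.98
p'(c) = -3.09*c^2 + 4.94*c + 6.56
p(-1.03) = -8.99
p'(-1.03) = -1.81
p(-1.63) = -5.65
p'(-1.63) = -9.70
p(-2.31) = 4.74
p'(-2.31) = -21.34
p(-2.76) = 16.39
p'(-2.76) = -30.61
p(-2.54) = 10.17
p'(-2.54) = -25.92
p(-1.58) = -6.12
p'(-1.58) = -8.96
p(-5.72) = 230.07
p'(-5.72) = -122.80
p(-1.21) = -8.48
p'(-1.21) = -3.94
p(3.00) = 8.12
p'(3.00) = -6.43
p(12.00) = -1351.42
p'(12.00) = -379.12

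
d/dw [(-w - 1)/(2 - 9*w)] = -11/(9*w - 2)^2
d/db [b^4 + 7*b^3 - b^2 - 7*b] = 4*b^3 + 21*b^2 - 2*b - 7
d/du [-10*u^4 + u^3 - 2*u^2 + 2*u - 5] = -40*u^3 + 3*u^2 - 4*u + 2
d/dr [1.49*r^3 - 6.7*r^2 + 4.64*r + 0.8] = 4.47*r^2 - 13.4*r + 4.64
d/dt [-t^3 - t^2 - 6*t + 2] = -3*t^2 - 2*t - 6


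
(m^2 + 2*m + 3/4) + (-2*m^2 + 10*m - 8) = -m^2 + 12*m - 29/4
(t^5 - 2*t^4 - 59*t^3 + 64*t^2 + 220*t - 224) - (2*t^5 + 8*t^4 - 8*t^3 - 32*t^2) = -t^5 - 10*t^4 - 51*t^3 + 96*t^2 + 220*t - 224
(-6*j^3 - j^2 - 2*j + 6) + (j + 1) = -6*j^3 - j^2 - j + 7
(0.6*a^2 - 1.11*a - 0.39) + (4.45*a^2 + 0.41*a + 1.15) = 5.05*a^2 - 0.7*a + 0.76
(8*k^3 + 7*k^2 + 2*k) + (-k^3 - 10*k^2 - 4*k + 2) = 7*k^3 - 3*k^2 - 2*k + 2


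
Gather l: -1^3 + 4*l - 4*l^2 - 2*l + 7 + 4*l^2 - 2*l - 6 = 0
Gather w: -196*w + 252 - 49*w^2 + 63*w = -49*w^2 - 133*w + 252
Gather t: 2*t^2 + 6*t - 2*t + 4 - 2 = 2*t^2 + 4*t + 2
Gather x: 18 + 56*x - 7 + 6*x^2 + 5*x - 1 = 6*x^2 + 61*x + 10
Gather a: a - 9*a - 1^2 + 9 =8 - 8*a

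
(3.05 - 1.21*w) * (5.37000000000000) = 16.3785 - 6.4977*w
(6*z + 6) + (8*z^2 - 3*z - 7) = 8*z^2 + 3*z - 1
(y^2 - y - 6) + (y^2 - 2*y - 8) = 2*y^2 - 3*y - 14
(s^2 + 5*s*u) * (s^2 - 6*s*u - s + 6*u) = s^4 - s^3*u - s^3 - 30*s^2*u^2 + s^2*u + 30*s*u^2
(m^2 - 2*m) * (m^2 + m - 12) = m^4 - m^3 - 14*m^2 + 24*m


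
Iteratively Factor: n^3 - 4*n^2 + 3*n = (n)*(n^2 - 4*n + 3) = n*(n - 3)*(n - 1)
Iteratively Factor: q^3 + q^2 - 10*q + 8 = (q + 4)*(q^2 - 3*q + 2) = (q - 1)*(q + 4)*(q - 2)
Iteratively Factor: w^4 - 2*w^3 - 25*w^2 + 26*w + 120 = (w + 2)*(w^3 - 4*w^2 - 17*w + 60) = (w - 3)*(w + 2)*(w^2 - w - 20) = (w - 5)*(w - 3)*(w + 2)*(w + 4)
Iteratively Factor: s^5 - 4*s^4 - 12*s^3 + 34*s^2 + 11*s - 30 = (s + 1)*(s^4 - 5*s^3 - 7*s^2 + 41*s - 30) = (s - 2)*(s + 1)*(s^3 - 3*s^2 - 13*s + 15) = (s - 5)*(s - 2)*(s + 1)*(s^2 + 2*s - 3) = (s - 5)*(s - 2)*(s + 1)*(s + 3)*(s - 1)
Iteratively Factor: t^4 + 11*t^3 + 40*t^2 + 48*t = (t)*(t^3 + 11*t^2 + 40*t + 48) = t*(t + 3)*(t^2 + 8*t + 16) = t*(t + 3)*(t + 4)*(t + 4)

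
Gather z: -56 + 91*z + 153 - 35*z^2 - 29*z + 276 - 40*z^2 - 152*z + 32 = -75*z^2 - 90*z + 405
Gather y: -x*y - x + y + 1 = -x + y*(1 - x) + 1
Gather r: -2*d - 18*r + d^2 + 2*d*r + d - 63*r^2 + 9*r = d^2 - d - 63*r^2 + r*(2*d - 9)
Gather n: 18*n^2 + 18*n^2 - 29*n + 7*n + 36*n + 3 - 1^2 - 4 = 36*n^2 + 14*n - 2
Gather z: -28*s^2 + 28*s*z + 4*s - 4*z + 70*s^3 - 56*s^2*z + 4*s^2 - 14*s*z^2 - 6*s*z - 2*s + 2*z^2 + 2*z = 70*s^3 - 24*s^2 + 2*s + z^2*(2 - 14*s) + z*(-56*s^2 + 22*s - 2)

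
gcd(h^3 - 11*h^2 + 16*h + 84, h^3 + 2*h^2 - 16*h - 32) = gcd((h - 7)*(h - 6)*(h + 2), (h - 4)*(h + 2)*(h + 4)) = h + 2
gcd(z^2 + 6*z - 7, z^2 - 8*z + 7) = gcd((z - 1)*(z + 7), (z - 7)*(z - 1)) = z - 1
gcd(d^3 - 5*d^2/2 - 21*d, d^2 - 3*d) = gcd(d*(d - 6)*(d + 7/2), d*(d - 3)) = d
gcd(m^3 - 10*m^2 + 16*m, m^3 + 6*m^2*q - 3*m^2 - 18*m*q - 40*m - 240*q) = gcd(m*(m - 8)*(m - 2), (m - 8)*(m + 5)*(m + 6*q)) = m - 8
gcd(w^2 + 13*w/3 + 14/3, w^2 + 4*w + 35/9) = w + 7/3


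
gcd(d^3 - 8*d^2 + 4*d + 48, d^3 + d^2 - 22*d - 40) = d + 2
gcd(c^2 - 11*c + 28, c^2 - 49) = c - 7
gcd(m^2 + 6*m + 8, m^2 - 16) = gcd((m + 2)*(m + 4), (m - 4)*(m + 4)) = m + 4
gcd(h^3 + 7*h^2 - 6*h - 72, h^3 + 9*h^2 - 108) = h^2 + 3*h - 18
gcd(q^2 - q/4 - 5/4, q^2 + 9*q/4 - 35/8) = q - 5/4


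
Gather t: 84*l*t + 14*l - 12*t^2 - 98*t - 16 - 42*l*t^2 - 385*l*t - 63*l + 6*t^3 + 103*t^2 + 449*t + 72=-49*l + 6*t^3 + t^2*(91 - 42*l) + t*(351 - 301*l) + 56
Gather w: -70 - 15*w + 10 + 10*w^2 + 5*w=10*w^2 - 10*w - 60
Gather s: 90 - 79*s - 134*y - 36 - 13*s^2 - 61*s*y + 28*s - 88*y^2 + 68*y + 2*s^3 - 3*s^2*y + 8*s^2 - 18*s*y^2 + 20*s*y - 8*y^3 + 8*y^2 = 2*s^3 + s^2*(-3*y - 5) + s*(-18*y^2 - 41*y - 51) - 8*y^3 - 80*y^2 - 66*y + 54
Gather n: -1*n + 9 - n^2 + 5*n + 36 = -n^2 + 4*n + 45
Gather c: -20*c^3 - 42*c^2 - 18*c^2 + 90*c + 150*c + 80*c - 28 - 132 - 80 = -20*c^3 - 60*c^2 + 320*c - 240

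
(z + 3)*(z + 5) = z^2 + 8*z + 15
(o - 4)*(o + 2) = o^2 - 2*o - 8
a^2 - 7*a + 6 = (a - 6)*(a - 1)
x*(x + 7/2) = x^2 + 7*x/2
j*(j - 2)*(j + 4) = j^3 + 2*j^2 - 8*j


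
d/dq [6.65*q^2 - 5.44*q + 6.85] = 13.3*q - 5.44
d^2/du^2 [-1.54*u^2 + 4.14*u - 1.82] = -3.08000000000000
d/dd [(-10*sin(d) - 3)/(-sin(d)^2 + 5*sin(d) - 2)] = (-10*sin(d)^2 - 6*sin(d) + 35)*cos(d)/(sin(d)^2 - 5*sin(d) + 2)^2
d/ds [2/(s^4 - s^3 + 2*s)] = 2*(-4*s^3 + 3*s^2 - 2)/(s^2*(s^3 - s^2 + 2)^2)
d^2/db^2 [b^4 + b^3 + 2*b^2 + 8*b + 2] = 12*b^2 + 6*b + 4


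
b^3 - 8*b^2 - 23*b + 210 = (b - 7)*(b - 6)*(b + 5)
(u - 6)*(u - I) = u^2 - 6*u - I*u + 6*I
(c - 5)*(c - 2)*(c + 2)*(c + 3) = c^4 - 2*c^3 - 19*c^2 + 8*c + 60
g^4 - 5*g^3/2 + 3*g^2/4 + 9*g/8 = g*(g - 3/2)^2*(g + 1/2)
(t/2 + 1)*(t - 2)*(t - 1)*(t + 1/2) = t^4/2 - t^3/4 - 9*t^2/4 + t + 1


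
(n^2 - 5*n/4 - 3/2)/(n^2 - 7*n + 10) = (n + 3/4)/(n - 5)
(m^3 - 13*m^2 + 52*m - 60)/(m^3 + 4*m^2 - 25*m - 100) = (m^2 - 8*m + 12)/(m^2 + 9*m + 20)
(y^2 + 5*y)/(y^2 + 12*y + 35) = y/(y + 7)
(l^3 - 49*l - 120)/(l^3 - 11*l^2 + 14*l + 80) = (l^2 + 8*l + 15)/(l^2 - 3*l - 10)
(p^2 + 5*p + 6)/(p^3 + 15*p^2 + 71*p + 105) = (p + 2)/(p^2 + 12*p + 35)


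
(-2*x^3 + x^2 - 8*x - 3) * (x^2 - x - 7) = -2*x^5 + 3*x^4 + 5*x^3 - 2*x^2 + 59*x + 21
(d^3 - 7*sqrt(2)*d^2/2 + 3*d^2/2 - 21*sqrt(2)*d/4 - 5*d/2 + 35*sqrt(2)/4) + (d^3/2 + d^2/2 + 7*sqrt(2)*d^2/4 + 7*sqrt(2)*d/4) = 3*d^3/2 - 7*sqrt(2)*d^2/4 + 2*d^2 - 7*sqrt(2)*d/2 - 5*d/2 + 35*sqrt(2)/4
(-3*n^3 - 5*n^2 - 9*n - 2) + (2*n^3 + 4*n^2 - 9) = -n^3 - n^2 - 9*n - 11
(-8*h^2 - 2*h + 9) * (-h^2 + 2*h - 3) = 8*h^4 - 14*h^3 + 11*h^2 + 24*h - 27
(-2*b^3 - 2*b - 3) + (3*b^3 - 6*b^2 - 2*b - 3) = b^3 - 6*b^2 - 4*b - 6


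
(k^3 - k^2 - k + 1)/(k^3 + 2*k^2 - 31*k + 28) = (k^2 - 1)/(k^2 + 3*k - 28)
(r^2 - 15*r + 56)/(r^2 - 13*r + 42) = (r - 8)/(r - 6)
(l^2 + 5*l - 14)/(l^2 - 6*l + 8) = (l + 7)/(l - 4)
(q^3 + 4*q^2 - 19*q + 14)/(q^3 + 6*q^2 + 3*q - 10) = (q^2 + 5*q - 14)/(q^2 + 7*q + 10)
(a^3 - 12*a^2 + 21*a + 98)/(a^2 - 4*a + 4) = (a^3 - 12*a^2 + 21*a + 98)/(a^2 - 4*a + 4)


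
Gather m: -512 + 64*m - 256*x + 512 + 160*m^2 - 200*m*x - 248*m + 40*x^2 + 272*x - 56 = 160*m^2 + m*(-200*x - 184) + 40*x^2 + 16*x - 56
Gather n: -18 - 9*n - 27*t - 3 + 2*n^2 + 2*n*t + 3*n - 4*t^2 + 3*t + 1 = 2*n^2 + n*(2*t - 6) - 4*t^2 - 24*t - 20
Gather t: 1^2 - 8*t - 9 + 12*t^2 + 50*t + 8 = 12*t^2 + 42*t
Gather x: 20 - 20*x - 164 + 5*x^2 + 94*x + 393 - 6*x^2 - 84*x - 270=-x^2 - 10*x - 21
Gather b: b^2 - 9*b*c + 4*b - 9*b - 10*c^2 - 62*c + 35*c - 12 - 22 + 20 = b^2 + b*(-9*c - 5) - 10*c^2 - 27*c - 14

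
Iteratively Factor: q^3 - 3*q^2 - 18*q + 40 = (q - 2)*(q^2 - q - 20) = (q - 5)*(q - 2)*(q + 4)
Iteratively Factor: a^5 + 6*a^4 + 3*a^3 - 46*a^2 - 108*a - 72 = (a + 2)*(a^4 + 4*a^3 - 5*a^2 - 36*a - 36) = (a + 2)*(a + 3)*(a^3 + a^2 - 8*a - 12) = (a + 2)^2*(a + 3)*(a^2 - a - 6) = (a - 3)*(a + 2)^2*(a + 3)*(a + 2)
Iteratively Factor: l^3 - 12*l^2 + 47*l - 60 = (l - 4)*(l^2 - 8*l + 15) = (l - 4)*(l - 3)*(l - 5)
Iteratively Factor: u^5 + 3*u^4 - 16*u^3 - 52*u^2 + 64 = (u + 2)*(u^4 + u^3 - 18*u^2 - 16*u + 32) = (u - 1)*(u + 2)*(u^3 + 2*u^2 - 16*u - 32) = (u - 1)*(u + 2)^2*(u^2 - 16) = (u - 1)*(u + 2)^2*(u + 4)*(u - 4)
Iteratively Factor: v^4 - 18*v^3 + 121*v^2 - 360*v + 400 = (v - 4)*(v^3 - 14*v^2 + 65*v - 100) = (v - 5)*(v - 4)*(v^2 - 9*v + 20) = (v - 5)^2*(v - 4)*(v - 4)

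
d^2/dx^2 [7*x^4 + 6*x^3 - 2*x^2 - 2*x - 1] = 84*x^2 + 36*x - 4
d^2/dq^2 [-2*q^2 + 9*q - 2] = -4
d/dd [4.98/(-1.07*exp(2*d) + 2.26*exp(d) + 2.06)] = (10.6572*exp(d) - 11.2548)*exp(d)/(-1.07*exp(2*d) + 2.26*exp(d) + 2.06)^2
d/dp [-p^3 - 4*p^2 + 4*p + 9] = -3*p^2 - 8*p + 4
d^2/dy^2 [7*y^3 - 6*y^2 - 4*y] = 42*y - 12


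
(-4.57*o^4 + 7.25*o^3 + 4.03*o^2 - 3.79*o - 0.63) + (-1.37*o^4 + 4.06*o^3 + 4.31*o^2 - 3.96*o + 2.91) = -5.94*o^4 + 11.31*o^3 + 8.34*o^2 - 7.75*o + 2.28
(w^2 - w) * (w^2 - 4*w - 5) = w^4 - 5*w^3 - w^2 + 5*w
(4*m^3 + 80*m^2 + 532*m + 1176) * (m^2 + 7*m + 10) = 4*m^5 + 108*m^4 + 1132*m^3 + 5700*m^2 + 13552*m + 11760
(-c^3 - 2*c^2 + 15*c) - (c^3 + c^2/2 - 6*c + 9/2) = -2*c^3 - 5*c^2/2 + 21*c - 9/2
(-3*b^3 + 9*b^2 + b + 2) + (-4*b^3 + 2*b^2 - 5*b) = -7*b^3 + 11*b^2 - 4*b + 2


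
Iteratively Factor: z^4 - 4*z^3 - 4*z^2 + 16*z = (z - 2)*(z^3 - 2*z^2 - 8*z) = (z - 2)*(z + 2)*(z^2 - 4*z) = z*(z - 2)*(z + 2)*(z - 4)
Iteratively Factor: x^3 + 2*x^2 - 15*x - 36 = (x + 3)*(x^2 - x - 12) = (x - 4)*(x + 3)*(x + 3)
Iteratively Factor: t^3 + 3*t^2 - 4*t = (t - 1)*(t^2 + 4*t) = t*(t - 1)*(t + 4)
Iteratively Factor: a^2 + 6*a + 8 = (a + 4)*(a + 2)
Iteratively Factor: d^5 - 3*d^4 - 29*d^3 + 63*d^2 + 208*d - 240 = (d - 5)*(d^4 + 2*d^3 - 19*d^2 - 32*d + 48) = (d - 5)*(d + 4)*(d^3 - 2*d^2 - 11*d + 12) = (d - 5)*(d - 1)*(d + 4)*(d^2 - d - 12) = (d - 5)*(d - 1)*(d + 3)*(d + 4)*(d - 4)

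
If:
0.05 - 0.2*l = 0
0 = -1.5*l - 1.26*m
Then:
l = 0.25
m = -0.30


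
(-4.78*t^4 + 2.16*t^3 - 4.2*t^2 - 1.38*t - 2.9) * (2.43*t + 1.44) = -11.6154*t^5 - 1.6344*t^4 - 7.0956*t^3 - 9.4014*t^2 - 9.0342*t - 4.176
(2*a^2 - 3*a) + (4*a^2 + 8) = 6*a^2 - 3*a + 8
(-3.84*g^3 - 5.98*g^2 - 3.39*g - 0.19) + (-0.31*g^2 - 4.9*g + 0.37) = -3.84*g^3 - 6.29*g^2 - 8.29*g + 0.18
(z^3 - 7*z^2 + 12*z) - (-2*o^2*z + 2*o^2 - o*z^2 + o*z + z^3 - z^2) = 2*o^2*z - 2*o^2 + o*z^2 - o*z - 6*z^2 + 12*z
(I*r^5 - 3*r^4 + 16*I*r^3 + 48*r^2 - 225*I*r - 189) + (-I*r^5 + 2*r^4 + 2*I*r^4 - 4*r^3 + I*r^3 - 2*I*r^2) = -r^4 + 2*I*r^4 - 4*r^3 + 17*I*r^3 + 48*r^2 - 2*I*r^2 - 225*I*r - 189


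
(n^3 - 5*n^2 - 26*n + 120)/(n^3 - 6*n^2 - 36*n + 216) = (n^2 + n - 20)/(n^2 - 36)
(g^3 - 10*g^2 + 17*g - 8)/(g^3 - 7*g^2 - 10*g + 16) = (g - 1)/(g + 2)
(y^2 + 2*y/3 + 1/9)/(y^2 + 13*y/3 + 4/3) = (y + 1/3)/(y + 4)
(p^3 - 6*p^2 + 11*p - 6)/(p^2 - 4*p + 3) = p - 2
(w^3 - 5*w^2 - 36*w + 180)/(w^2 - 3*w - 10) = (w^2 - 36)/(w + 2)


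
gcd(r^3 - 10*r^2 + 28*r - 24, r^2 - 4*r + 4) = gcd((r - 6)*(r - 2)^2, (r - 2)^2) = r^2 - 4*r + 4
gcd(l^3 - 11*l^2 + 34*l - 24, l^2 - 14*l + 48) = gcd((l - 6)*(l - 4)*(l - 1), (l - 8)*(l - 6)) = l - 6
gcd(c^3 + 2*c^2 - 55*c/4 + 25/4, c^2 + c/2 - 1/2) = c - 1/2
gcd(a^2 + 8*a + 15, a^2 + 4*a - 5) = a + 5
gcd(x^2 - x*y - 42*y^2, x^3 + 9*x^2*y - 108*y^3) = x + 6*y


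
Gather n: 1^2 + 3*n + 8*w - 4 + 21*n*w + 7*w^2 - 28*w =n*(21*w + 3) + 7*w^2 - 20*w - 3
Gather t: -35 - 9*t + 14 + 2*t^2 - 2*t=2*t^2 - 11*t - 21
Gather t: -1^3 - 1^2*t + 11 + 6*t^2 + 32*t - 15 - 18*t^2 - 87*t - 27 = -12*t^2 - 56*t - 32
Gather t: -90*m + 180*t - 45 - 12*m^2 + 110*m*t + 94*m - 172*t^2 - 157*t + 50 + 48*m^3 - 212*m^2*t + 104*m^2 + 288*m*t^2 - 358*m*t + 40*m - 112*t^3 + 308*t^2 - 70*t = 48*m^3 + 92*m^2 + 44*m - 112*t^3 + t^2*(288*m + 136) + t*(-212*m^2 - 248*m - 47) + 5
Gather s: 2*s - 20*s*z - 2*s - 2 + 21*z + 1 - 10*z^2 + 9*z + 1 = -20*s*z - 10*z^2 + 30*z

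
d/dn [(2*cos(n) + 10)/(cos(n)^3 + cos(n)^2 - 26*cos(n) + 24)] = 2*(23*cos(n)/2 + 8*cos(2*n) + cos(3*n)/2 - 146)*sin(n)/(cos(n)^3 + cos(n)^2 - 26*cos(n) + 24)^2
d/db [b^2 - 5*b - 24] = 2*b - 5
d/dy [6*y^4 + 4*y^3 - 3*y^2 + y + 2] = 24*y^3 + 12*y^2 - 6*y + 1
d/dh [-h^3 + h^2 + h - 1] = -3*h^2 + 2*h + 1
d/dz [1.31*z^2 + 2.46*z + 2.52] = 2.62*z + 2.46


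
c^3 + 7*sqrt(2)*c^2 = c^2*(c + 7*sqrt(2))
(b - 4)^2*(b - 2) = b^3 - 10*b^2 + 32*b - 32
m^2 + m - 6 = (m - 2)*(m + 3)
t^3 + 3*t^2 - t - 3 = (t - 1)*(t + 1)*(t + 3)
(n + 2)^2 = n^2 + 4*n + 4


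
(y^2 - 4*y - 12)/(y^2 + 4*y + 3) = (y^2 - 4*y - 12)/(y^2 + 4*y + 3)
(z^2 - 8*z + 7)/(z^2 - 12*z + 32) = (z^2 - 8*z + 7)/(z^2 - 12*z + 32)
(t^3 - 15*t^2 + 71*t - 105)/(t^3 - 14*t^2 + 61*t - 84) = (t - 5)/(t - 4)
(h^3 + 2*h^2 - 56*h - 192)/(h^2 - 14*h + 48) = (h^2 + 10*h + 24)/(h - 6)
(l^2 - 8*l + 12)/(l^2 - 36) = (l - 2)/(l + 6)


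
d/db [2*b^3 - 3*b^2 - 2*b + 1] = 6*b^2 - 6*b - 2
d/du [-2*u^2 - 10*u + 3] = -4*u - 10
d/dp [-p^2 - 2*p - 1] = -2*p - 2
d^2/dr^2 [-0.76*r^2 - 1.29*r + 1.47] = -1.52000000000000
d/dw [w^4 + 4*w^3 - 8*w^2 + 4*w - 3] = 4*w^3 + 12*w^2 - 16*w + 4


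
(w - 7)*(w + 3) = w^2 - 4*w - 21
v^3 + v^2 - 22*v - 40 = (v - 5)*(v + 2)*(v + 4)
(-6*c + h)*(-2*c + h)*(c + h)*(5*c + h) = 60*c^4 + 32*c^3*h - 31*c^2*h^2 - 2*c*h^3 + h^4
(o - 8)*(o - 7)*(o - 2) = o^3 - 17*o^2 + 86*o - 112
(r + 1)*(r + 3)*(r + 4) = r^3 + 8*r^2 + 19*r + 12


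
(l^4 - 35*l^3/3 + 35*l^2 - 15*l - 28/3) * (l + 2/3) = l^5 - 11*l^4 + 245*l^3/9 + 25*l^2/3 - 58*l/3 - 56/9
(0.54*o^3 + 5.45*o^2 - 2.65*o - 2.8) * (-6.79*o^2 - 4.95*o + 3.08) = -3.6666*o^5 - 39.6785*o^4 - 7.3208*o^3 + 48.9155*o^2 + 5.698*o - 8.624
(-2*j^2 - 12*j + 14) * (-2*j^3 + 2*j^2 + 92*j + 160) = 4*j^5 + 20*j^4 - 236*j^3 - 1396*j^2 - 632*j + 2240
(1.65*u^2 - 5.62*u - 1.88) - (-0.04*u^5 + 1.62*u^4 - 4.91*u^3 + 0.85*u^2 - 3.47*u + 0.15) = 0.04*u^5 - 1.62*u^4 + 4.91*u^3 + 0.8*u^2 - 2.15*u - 2.03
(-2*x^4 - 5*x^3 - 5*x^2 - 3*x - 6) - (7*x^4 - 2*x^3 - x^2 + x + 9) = -9*x^4 - 3*x^3 - 4*x^2 - 4*x - 15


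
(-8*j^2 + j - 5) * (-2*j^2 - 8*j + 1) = 16*j^4 + 62*j^3 - 6*j^2 + 41*j - 5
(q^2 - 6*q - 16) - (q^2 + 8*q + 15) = -14*q - 31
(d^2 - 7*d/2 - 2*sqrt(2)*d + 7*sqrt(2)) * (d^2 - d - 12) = d^4 - 9*d^3/2 - 2*sqrt(2)*d^3 - 17*d^2/2 + 9*sqrt(2)*d^2 + 17*sqrt(2)*d + 42*d - 84*sqrt(2)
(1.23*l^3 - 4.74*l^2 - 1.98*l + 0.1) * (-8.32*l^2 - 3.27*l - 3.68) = -10.2336*l^5 + 35.4147*l^4 + 27.447*l^3 + 23.0858*l^2 + 6.9594*l - 0.368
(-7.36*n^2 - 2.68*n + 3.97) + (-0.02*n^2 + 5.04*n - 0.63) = -7.38*n^2 + 2.36*n + 3.34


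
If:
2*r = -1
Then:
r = -1/2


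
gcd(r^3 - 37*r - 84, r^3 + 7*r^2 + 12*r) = r^2 + 7*r + 12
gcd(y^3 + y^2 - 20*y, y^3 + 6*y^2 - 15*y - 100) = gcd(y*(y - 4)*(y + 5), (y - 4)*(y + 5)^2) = y^2 + y - 20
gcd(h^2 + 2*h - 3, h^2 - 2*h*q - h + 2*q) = h - 1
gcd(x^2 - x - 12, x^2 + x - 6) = x + 3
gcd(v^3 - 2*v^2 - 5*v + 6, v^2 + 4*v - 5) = v - 1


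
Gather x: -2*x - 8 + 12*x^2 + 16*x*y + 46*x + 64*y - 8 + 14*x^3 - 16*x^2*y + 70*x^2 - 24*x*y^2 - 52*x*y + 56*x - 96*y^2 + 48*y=14*x^3 + x^2*(82 - 16*y) + x*(-24*y^2 - 36*y + 100) - 96*y^2 + 112*y - 16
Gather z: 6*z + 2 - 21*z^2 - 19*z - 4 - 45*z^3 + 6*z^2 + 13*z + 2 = -45*z^3 - 15*z^2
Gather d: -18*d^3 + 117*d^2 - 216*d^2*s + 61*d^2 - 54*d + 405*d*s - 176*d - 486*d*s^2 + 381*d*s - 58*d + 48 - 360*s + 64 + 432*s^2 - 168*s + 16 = -18*d^3 + d^2*(178 - 216*s) + d*(-486*s^2 + 786*s - 288) + 432*s^2 - 528*s + 128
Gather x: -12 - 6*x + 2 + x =-5*x - 10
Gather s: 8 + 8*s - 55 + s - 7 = 9*s - 54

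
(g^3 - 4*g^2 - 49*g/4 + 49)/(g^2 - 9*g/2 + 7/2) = (g^2 - g/2 - 14)/(g - 1)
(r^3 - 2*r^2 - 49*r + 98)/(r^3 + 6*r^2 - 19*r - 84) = (r^2 - 9*r + 14)/(r^2 - r - 12)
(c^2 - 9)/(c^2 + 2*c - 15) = (c + 3)/(c + 5)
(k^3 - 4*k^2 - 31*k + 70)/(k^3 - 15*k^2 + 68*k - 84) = (k + 5)/(k - 6)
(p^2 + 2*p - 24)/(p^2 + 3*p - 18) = (p - 4)/(p - 3)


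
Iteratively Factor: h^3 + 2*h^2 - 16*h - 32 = (h - 4)*(h^2 + 6*h + 8) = (h - 4)*(h + 4)*(h + 2)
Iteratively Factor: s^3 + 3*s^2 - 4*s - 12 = (s - 2)*(s^2 + 5*s + 6) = (s - 2)*(s + 2)*(s + 3)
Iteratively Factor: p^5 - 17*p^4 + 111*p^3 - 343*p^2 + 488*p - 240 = (p - 5)*(p^4 - 12*p^3 + 51*p^2 - 88*p + 48) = (p - 5)*(p - 1)*(p^3 - 11*p^2 + 40*p - 48) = (p - 5)*(p - 4)*(p - 1)*(p^2 - 7*p + 12) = (p - 5)*(p - 4)^2*(p - 1)*(p - 3)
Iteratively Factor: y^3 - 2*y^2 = (y)*(y^2 - 2*y) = y^2*(y - 2)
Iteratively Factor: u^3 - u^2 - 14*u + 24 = (u - 2)*(u^2 + u - 12) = (u - 2)*(u + 4)*(u - 3)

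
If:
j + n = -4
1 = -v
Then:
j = -n - 4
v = -1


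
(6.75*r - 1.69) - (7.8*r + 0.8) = -1.05*r - 2.49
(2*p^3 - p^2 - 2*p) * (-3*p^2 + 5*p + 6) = -6*p^5 + 13*p^4 + 13*p^3 - 16*p^2 - 12*p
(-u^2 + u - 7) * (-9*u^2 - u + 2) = 9*u^4 - 8*u^3 + 60*u^2 + 9*u - 14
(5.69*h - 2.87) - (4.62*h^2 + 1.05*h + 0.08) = -4.62*h^2 + 4.64*h - 2.95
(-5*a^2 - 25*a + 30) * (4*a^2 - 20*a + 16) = -20*a^4 + 540*a^2 - 1000*a + 480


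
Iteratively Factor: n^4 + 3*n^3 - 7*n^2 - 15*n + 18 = (n - 1)*(n^3 + 4*n^2 - 3*n - 18) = (n - 1)*(n + 3)*(n^2 + n - 6) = (n - 1)*(n + 3)^2*(n - 2)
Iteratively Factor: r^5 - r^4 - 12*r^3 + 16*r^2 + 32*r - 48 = (r - 2)*(r^4 + r^3 - 10*r^2 - 4*r + 24) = (r - 2)^2*(r^3 + 3*r^2 - 4*r - 12) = (r - 2)^3*(r^2 + 5*r + 6) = (r - 2)^3*(r + 2)*(r + 3)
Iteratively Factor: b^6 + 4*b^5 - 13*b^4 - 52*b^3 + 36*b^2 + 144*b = (b + 3)*(b^5 + b^4 - 16*b^3 - 4*b^2 + 48*b) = b*(b + 3)*(b^4 + b^3 - 16*b^2 - 4*b + 48) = b*(b - 3)*(b + 3)*(b^3 + 4*b^2 - 4*b - 16) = b*(b - 3)*(b + 3)*(b + 4)*(b^2 - 4) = b*(b - 3)*(b + 2)*(b + 3)*(b + 4)*(b - 2)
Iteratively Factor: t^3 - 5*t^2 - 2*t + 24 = (t + 2)*(t^2 - 7*t + 12) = (t - 4)*(t + 2)*(t - 3)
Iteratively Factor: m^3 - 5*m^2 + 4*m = (m - 1)*(m^2 - 4*m) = m*(m - 1)*(m - 4)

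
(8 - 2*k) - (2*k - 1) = 9 - 4*k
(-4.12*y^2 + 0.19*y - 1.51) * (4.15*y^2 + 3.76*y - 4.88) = -17.098*y^4 - 14.7027*y^3 + 14.5535*y^2 - 6.6048*y + 7.3688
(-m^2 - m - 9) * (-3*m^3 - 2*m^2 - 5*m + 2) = 3*m^5 + 5*m^4 + 34*m^3 + 21*m^2 + 43*m - 18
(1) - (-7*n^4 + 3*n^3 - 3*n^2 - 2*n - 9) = 7*n^4 - 3*n^3 + 3*n^2 + 2*n + 10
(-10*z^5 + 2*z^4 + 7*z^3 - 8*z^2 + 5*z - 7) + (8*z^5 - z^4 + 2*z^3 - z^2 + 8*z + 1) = -2*z^5 + z^4 + 9*z^3 - 9*z^2 + 13*z - 6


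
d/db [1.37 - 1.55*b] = -1.55000000000000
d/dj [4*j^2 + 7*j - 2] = 8*j + 7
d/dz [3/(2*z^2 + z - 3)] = 3*(-4*z - 1)/(2*z^2 + z - 3)^2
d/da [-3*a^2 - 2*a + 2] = -6*a - 2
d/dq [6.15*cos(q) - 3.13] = -6.15*sin(q)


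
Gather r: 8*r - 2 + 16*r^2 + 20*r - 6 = 16*r^2 + 28*r - 8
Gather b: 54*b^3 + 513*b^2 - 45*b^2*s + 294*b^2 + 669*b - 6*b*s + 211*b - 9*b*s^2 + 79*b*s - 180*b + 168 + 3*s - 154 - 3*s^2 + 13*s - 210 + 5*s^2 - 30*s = 54*b^3 + b^2*(807 - 45*s) + b*(-9*s^2 + 73*s + 700) + 2*s^2 - 14*s - 196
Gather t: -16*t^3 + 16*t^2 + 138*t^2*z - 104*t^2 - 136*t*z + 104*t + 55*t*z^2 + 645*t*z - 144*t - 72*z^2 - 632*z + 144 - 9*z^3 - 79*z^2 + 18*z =-16*t^3 + t^2*(138*z - 88) + t*(55*z^2 + 509*z - 40) - 9*z^3 - 151*z^2 - 614*z + 144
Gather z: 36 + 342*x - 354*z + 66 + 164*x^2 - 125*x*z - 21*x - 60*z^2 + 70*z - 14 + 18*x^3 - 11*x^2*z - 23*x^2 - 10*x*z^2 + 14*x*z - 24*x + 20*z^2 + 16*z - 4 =18*x^3 + 141*x^2 + 297*x + z^2*(-10*x - 40) + z*(-11*x^2 - 111*x - 268) + 84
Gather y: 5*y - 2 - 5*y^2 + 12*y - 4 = -5*y^2 + 17*y - 6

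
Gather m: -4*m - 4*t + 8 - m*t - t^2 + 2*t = m*(-t - 4) - t^2 - 2*t + 8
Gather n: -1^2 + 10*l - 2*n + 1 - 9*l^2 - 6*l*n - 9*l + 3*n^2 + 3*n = -9*l^2 + l + 3*n^2 + n*(1 - 6*l)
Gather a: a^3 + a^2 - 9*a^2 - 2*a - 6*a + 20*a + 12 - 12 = a^3 - 8*a^2 + 12*a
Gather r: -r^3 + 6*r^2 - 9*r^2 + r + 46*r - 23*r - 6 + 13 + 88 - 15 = -r^3 - 3*r^2 + 24*r + 80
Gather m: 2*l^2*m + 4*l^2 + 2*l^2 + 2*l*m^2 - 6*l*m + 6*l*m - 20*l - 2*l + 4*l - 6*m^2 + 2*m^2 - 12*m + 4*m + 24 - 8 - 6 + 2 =6*l^2 - 18*l + m^2*(2*l - 4) + m*(2*l^2 - 8) + 12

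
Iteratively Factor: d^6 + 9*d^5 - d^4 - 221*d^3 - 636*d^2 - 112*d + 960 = (d + 4)*(d^5 + 5*d^4 - 21*d^3 - 137*d^2 - 88*d + 240) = (d + 3)*(d + 4)*(d^4 + 2*d^3 - 27*d^2 - 56*d + 80) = (d - 1)*(d + 3)*(d + 4)*(d^3 + 3*d^2 - 24*d - 80) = (d - 1)*(d + 3)*(d + 4)^2*(d^2 - d - 20) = (d - 5)*(d - 1)*(d + 3)*(d + 4)^2*(d + 4)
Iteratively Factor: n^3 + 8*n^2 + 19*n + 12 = (n + 3)*(n^2 + 5*n + 4) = (n + 1)*(n + 3)*(n + 4)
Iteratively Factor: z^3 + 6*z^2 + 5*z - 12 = (z - 1)*(z^2 + 7*z + 12) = (z - 1)*(z + 3)*(z + 4)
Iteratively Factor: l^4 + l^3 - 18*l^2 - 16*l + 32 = (l + 4)*(l^3 - 3*l^2 - 6*l + 8) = (l - 4)*(l + 4)*(l^2 + l - 2) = (l - 4)*(l + 2)*(l + 4)*(l - 1)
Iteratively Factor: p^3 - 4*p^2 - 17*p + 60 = (p + 4)*(p^2 - 8*p + 15) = (p - 5)*(p + 4)*(p - 3)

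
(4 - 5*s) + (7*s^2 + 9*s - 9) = 7*s^2 + 4*s - 5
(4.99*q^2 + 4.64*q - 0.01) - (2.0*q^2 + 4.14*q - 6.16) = 2.99*q^2 + 0.5*q + 6.15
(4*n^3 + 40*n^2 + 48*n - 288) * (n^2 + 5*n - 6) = 4*n^5 + 60*n^4 + 224*n^3 - 288*n^2 - 1728*n + 1728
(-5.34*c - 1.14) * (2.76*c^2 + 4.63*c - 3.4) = -14.7384*c^3 - 27.8706*c^2 + 12.8778*c + 3.876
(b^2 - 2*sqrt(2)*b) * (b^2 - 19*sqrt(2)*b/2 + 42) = b^4 - 23*sqrt(2)*b^3/2 + 80*b^2 - 84*sqrt(2)*b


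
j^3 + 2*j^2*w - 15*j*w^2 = j*(j - 3*w)*(j + 5*w)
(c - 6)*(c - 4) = c^2 - 10*c + 24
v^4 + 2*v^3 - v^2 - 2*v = v*(v - 1)*(v + 1)*(v + 2)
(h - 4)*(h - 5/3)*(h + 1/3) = h^3 - 16*h^2/3 + 43*h/9 + 20/9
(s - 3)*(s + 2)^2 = s^3 + s^2 - 8*s - 12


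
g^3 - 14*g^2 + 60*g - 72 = (g - 6)^2*(g - 2)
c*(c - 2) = c^2 - 2*c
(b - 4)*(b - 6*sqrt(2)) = b^2 - 6*sqrt(2)*b - 4*b + 24*sqrt(2)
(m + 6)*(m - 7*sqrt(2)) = m^2 - 7*sqrt(2)*m + 6*m - 42*sqrt(2)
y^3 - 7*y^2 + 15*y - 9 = (y - 3)^2*(y - 1)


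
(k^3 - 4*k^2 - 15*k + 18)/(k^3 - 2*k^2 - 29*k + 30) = (k + 3)/(k + 5)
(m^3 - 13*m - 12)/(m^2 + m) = m - 1 - 12/m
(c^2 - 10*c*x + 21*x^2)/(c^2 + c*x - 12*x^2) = (c - 7*x)/(c + 4*x)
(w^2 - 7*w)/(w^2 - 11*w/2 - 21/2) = 2*w/(2*w + 3)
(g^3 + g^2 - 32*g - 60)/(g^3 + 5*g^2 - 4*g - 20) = (g - 6)/(g - 2)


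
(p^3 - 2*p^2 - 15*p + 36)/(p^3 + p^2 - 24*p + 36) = (p^2 + p - 12)/(p^2 + 4*p - 12)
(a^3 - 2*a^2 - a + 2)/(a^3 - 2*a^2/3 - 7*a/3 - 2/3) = 3*(a - 1)/(3*a + 1)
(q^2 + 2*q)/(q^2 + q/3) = 3*(q + 2)/(3*q + 1)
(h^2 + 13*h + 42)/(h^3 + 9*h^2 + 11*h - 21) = (h + 6)/(h^2 + 2*h - 3)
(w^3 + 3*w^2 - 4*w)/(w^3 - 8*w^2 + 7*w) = (w + 4)/(w - 7)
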